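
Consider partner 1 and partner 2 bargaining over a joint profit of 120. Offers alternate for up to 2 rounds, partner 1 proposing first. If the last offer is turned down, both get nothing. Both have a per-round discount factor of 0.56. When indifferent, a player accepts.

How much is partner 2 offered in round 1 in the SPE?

By backward induction:
Round 2 (partner 2 proposes): rejection yields 0 for partner 1; partner 2 offers 0 and keeps 120.
Round 1 (partner 1 proposes): partner 2 can get 120 next round, worth 0.56 × 120 = 67.2 now. Partner 1 offers 67.2 and keeps 120 − 67.2 = 52.8.

67.2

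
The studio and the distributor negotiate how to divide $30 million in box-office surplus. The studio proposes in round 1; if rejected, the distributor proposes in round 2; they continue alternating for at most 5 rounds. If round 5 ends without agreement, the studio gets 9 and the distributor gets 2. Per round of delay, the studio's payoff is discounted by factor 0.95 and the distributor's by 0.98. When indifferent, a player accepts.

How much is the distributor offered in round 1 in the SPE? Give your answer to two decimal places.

Work backward from the last round.
Round 5 (the studio proposes): the distributor gets 2 if talks fail, so the studio offers 2 and keeps 28.
Round 4 (the distributor proposes): the studio can get 28 next round, worth 0.95 × 28 = 26.6 now, so the distributor offers 26.6, keeping 3.4.
Round 3 (the studio proposes): the distributor can get 3.4 next round, worth 0.98 × 3.4 = 3.332 now, so the studio offers 3.332, keeping 26.668.
Round 2 (the distributor proposes): the studio can get 26.668 next round, worth 0.95 × 26.668 = 25.3346 now, so the distributor offers 25.3346, keeping 4.6654.
Round 1 (the studio proposes): the distributor can get 4.6654 next round, worth 0.98 × 4.6654 = 4.572092 now; the studio offers that and keeps 25.427908.

4.57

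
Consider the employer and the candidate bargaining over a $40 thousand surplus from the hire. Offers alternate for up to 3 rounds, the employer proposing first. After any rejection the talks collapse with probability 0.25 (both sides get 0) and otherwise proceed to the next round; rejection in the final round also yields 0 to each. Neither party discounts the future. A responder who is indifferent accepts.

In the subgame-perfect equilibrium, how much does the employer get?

Round 3 (the employer proposes): the candidate will accept anything ≥ 0, so the employer offers 0 and keeps 40.
Round 2 (the candidate proposes): rejecting gives the employer an expected 0.75 × 40 = 30, so the candidate offers 30, keeping 10.
Round 1 (the employer proposes): rejecting gives the candidate an expected 0.75 × 10 = 7.5, so the employer offers 7.5, keeping 32.5.

32.5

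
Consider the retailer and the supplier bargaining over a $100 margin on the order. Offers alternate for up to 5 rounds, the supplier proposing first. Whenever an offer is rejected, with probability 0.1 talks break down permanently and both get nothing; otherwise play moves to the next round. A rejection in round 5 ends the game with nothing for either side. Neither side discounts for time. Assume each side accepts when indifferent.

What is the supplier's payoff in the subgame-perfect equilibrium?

83.71

Round 5 (the supplier proposes): rejection yields 0 for the retailer; the supplier offers 0 and keeps 100.
Round 4 (the retailer proposes): rejecting gives the supplier an expected 0.9 × 100 = 90, so the retailer offers 90, keeping 10.
Round 3 (the supplier proposes): rejecting gives the retailer an expected 0.9 × 10 = 9. The supplier offers 9 and keeps 100 − 9 = 91.
Round 2 (the retailer proposes): rejecting gives the supplier an expected 0.9 × 91 = 81.9. The retailer offers 81.9 and keeps 100 − 81.9 = 18.1.
Round 1 (the supplier proposes): rejecting gives the retailer an expected 0.9 × 18.1 = 16.29. The supplier offers 16.29 and keeps 100 − 16.29 = 83.71.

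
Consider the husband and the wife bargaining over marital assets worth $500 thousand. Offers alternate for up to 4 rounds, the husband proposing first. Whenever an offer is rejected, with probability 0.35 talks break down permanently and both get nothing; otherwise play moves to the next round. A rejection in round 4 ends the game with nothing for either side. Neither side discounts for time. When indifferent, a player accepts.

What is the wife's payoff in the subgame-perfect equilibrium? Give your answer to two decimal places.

251.06

By backward induction:
Round 4 (the wife proposes): the husband will accept anything ≥ 0, so the wife offers 0 and keeps 500.
Round 3 (the husband proposes): rejecting gives the wife an expected 0.65 × 500 = 325; the husband offers that and keeps 175.
Round 2 (the wife proposes): rejecting gives the husband an expected 0.65 × 175 = 113.75. The wife offers 113.75 and keeps 500 − 113.75 = 386.25.
Round 1 (the husband proposes): rejecting gives the wife an expected 0.65 × 386.25 = 251.0625; the husband offers that and keeps 248.9375.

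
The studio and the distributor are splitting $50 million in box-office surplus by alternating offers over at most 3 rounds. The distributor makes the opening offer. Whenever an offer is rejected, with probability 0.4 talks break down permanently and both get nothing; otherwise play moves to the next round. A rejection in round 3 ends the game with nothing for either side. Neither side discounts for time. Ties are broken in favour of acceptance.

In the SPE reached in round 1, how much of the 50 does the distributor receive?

38

Round 3 (the distributor proposes): rejection yields 0 for the studio; the distributor offers 0 and keeps 50.
Round 2 (the studio proposes): rejecting gives the distributor an expected 0.6 × 50 = 30. The studio offers 30 and keeps 50 − 30 = 20.
Round 1 (the distributor proposes): rejecting gives the studio an expected 0.6 × 20 = 12. The distributor offers 12 and keeps 50 − 12 = 38.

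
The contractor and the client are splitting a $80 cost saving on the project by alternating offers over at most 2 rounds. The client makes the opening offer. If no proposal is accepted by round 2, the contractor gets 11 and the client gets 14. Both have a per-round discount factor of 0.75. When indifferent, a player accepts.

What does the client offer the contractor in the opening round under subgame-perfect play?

Solve by backward induction from round 2.
Round 2 (the contractor proposes): the client gets 14 if talks fail, so the contractor offers 14 and keeps 66.
Round 1 (the client proposes): the contractor can get 66 next round, worth 0.75 × 66 = 49.5 now; the client offers that and keeps 30.5.

49.5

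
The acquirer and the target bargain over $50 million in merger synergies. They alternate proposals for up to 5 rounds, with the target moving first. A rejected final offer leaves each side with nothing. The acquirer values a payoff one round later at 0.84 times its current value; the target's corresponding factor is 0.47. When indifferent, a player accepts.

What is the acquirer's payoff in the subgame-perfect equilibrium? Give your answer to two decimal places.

Round 5 (the target proposes): rejection yields 0 for the acquirer; the target offers 0 and keeps 50.
Round 4 (the acquirer proposes): the target can get 50 next round, worth 0.47 × 50 = 23.5 now; the acquirer offers that and keeps 26.5.
Round 3 (the target proposes): the acquirer can get 26.5 next round, worth 0.84 × 26.5 = 22.26 now; the target offers that and keeps 27.74.
Round 2 (the acquirer proposes): the target can get 27.74 next round, worth 0.47 × 27.74 = 13.0378 now. The acquirer offers 13.0378 and keeps 50 − 13.0378 = 36.9622.
Round 1 (the target proposes): the acquirer can get 36.9622 next round, worth 0.84 × 36.9622 = 31.048248 now, so the target offers 31.048248, keeping 18.951752.

31.05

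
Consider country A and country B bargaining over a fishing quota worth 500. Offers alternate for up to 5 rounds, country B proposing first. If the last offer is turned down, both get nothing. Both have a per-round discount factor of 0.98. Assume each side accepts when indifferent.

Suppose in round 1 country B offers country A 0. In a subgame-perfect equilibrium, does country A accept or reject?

Reject

Work out country A's continuation value if the offer is rejected.
Round 5 (country B proposes): rejection yields 0 for country A; country B offers 0 and keeps 500.
Round 4 (country A proposes): country B can get 500 next round, worth 0.98 × 500 = 490 now, so country A offers 490, keeping 10.
Round 3 (country B proposes): country A can get 10 next round, worth 0.98 × 10 = 9.8 now, so country B offers 9.8, keeping 490.2.
Round 2 (country A proposes): country B can get 490.2 next round, worth 0.98 × 490.2 = 480.396 now. Country A offers 480.396 and keeps 500 − 480.396 = 19.604.
So by rejecting in round 1, country A gets 19.604 next round, worth 0.98 × 19.604 = 19.21192 now.
Offer 0 < 19.21192, so country A rejects.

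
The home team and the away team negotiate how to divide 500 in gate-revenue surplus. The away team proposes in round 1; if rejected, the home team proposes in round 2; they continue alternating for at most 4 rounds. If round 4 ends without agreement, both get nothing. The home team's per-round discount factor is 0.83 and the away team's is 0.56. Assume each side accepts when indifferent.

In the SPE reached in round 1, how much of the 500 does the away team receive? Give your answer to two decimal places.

124.51

Round 4 (the home team proposes): the away team will accept anything ≥ 0, so the home team offers 0 and keeps 500.
Round 3 (the away team proposes): the home team can get 500 next round, worth 0.83 × 500 = 415 now; the away team offers that and keeps 85.
Round 2 (the home team proposes): the away team can get 85 next round, worth 0.56 × 85 = 47.6 now; the home team offers that and keeps 452.4.
Round 1 (the away team proposes): the home team can get 452.4 next round, worth 0.83 × 452.4 = 375.492 now, so the away team offers 375.492, keeping 124.508.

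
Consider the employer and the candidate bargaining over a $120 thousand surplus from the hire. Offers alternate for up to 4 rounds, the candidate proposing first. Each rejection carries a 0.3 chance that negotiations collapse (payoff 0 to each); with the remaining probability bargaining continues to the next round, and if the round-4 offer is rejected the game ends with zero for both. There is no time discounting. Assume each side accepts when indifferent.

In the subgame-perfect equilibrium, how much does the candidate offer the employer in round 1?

By backward induction:
Round 4 (the employer proposes): the candidate will accept anything ≥ 0, so the employer offers 0 and keeps 120.
Round 3 (the candidate proposes): rejecting gives the employer an expected 0.7 × 120 = 84; the candidate offers that and keeps 36.
Round 2 (the employer proposes): rejecting gives the candidate an expected 0.7 × 36 = 25.2, so the employer offers 25.2, keeping 94.8.
Round 1 (the candidate proposes): rejecting gives the employer an expected 0.7 × 94.8 = 66.36, so the candidate offers 66.36, keeping 53.64.

66.36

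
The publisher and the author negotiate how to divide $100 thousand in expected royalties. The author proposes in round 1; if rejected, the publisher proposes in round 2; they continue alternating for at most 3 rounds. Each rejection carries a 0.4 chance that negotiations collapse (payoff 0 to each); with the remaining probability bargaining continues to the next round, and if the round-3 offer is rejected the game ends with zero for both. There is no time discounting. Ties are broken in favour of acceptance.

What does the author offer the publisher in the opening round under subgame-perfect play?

By backward induction:
Round 3 (the author proposes): rejection yields 0 for the publisher; the author offers 0 and keeps 100.
Round 2 (the publisher proposes): rejecting gives the author an expected 0.6 × 100 = 60, so the publisher offers 60, keeping 40.
Round 1 (the author proposes): rejecting gives the publisher an expected 0.6 × 40 = 24; the author offers that and keeps 76.

24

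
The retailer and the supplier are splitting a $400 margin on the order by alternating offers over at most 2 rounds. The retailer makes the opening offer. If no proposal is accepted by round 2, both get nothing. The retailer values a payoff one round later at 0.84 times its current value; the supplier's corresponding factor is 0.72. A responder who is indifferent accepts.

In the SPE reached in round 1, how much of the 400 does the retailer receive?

Work backward from the last round.
Round 2 (the supplier proposes): the retailer will accept anything ≥ 0, so the supplier offers 0 and keeps 400.
Round 1 (the retailer proposes): the supplier can get 400 next round, worth 0.72 × 400 = 288 now, so the retailer offers 288, keeping 112.

112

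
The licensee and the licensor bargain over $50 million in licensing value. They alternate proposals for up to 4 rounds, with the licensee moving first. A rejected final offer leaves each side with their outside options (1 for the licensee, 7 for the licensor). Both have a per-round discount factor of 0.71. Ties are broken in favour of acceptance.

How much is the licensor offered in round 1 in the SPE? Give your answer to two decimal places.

27.83

Work backward from the last round.
Round 4 (the licensor proposes): the licensee gets 1 if talks fail, so the licensor offers 1 and keeps 49.
Round 3 (the licensee proposes): the licensor can get 49 next round, worth 0.71 × 49 = 34.79 now; the licensee offers that and keeps 15.21.
Round 2 (the licensor proposes): the licensee can get 15.21 next round, worth 0.71 × 15.21 = 10.7991 now. The licensor offers 10.7991 and keeps 50 − 10.7991 = 39.2009.
Round 1 (the licensee proposes): the licensor can get 39.2009 next round, worth 0.71 × 39.2009 = 27.832639 now; the licensee offers that and keeps 22.167361.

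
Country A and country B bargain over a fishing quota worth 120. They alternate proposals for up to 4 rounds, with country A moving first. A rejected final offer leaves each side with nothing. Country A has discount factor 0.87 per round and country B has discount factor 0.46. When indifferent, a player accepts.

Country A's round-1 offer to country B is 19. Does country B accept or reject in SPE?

Work out country B's continuation value if the offer is rejected.
Round 4 (country B proposes): rejection yields 0 for country A; country B offers 0 and keeps 120.
Round 3 (country A proposes): country B can get 120 next round, worth 0.46 × 120 = 55.2 now; country A offers that and keeps 64.8.
Round 2 (country B proposes): country A can get 64.8 next round, worth 0.87 × 64.8 = 56.376 now, so country B offers 56.376, keeping 63.624.
So by rejecting in round 1, country B gets 63.624 next round, worth 0.46 × 63.624 = 29.26704 now.
Offer 19 < 29.26704, so country B rejects.

Reject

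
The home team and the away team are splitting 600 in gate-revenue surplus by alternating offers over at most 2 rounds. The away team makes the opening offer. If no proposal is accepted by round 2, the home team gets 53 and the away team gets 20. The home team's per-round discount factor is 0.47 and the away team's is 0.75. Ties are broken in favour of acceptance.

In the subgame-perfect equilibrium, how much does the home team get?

Round 2 (the home team proposes): the away team gets 20 if talks fail, so the home team offers 20 and keeps 580.
Round 1 (the away team proposes): the home team can get 580 next round, worth 0.47 × 580 = 272.6 now. The away team offers 272.6 and keeps 600 − 272.6 = 327.4.

272.6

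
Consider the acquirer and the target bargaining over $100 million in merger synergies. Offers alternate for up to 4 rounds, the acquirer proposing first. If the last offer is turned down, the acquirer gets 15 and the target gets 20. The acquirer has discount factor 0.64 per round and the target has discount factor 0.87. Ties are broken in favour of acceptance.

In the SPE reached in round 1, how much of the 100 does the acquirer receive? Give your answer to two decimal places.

27.50

Round 4 (the target proposes): the acquirer gets 15 if talks fail, so the target offers 15 and keeps 85.
Round 3 (the acquirer proposes): the target can get 85 next round, worth 0.87 × 85 = 73.95 now, so the acquirer offers 73.95, keeping 26.05.
Round 2 (the target proposes): the acquirer can get 26.05 next round, worth 0.64 × 26.05 = 16.672 now; the target offers that and keeps 83.328.
Round 1 (the acquirer proposes): the target can get 83.328 next round, worth 0.87 × 83.328 = 72.49536 now. The acquirer offers 72.49536 and keeps 100 − 72.49536 = 27.50464.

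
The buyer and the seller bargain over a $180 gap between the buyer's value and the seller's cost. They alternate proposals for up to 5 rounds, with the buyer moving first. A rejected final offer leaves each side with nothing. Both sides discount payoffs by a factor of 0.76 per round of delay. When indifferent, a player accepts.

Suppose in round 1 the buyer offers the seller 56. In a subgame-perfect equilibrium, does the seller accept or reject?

Accept

Round 5 (the buyer proposes): rejection yields 0 for the seller; the buyer offers 0 and keeps 180.
Round 4 (the seller proposes): the buyer can get 180 next round, worth 0.76 × 180 = 136.8 now; the seller offers that and keeps 43.2.
Round 3 (the buyer proposes): the seller can get 43.2 next round, worth 0.76 × 43.2 = 32.832 now; the buyer offers that and keeps 147.168.
Round 2 (the seller proposes): the buyer can get 147.168 next round, worth 0.76 × 147.168 = 111.84768 now; the seller offers that and keeps 68.15232.
So by rejecting in round 1, the seller gets 68.15232 next round, worth 0.76 × 68.15232 = 51.7957632 now.
Offer 56 ≥ 51.7957632, so the seller accepts.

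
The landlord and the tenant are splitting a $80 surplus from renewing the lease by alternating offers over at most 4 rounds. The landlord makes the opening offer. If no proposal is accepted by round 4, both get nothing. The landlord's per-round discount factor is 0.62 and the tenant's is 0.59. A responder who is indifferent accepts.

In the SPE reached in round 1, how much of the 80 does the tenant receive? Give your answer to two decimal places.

Work backward from the last round.
Round 4 (the tenant proposes): rejection yields 0 for the landlord; the tenant offers 0 and keeps 80.
Round 3 (the landlord proposes): the tenant can get 80 next round, worth 0.59 × 80 = 47.2 now; the landlord offers that and keeps 32.8.
Round 2 (the tenant proposes): the landlord can get 32.8 next round, worth 0.62 × 32.8 = 20.336 now, so the tenant offers 20.336, keeping 59.664.
Round 1 (the landlord proposes): the tenant can get 59.664 next round, worth 0.59 × 59.664 = 35.20176 now; the landlord offers that and keeps 44.79824.

35.20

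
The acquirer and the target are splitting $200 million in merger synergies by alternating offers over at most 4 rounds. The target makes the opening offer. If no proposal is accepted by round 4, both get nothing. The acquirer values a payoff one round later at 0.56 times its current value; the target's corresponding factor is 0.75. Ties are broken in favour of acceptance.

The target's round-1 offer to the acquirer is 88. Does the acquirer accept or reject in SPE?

Accept

Round 4 (the acquirer proposes): the target will accept anything ≥ 0, so the acquirer offers 0 and keeps 200.
Round 3 (the target proposes): the acquirer can get 200 next round, worth 0.56 × 200 = 112 now, so the target offers 112, keeping 88.
Round 2 (the acquirer proposes): the target can get 88 next round, worth 0.75 × 88 = 66 now. The acquirer offers 66 and keeps 200 − 66 = 134.
So by rejecting in round 1, the acquirer gets 134 next round, worth 0.56 × 134 = 75.04 now.
Offer 88 ≥ 75.04, so the acquirer accepts.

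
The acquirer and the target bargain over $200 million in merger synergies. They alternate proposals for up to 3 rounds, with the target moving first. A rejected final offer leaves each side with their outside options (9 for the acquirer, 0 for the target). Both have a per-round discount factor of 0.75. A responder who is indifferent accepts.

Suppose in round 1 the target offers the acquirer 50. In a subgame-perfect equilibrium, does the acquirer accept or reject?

Accept

Round 3 (the target proposes): the acquirer gets 9 if talks fail, so the target offers 9 and keeps 191.
Round 2 (the acquirer proposes): the target can get 191 next round, worth 0.75 × 191 = 143.25 now; the acquirer offers that and keeps 56.75.
So by rejecting in round 1, the acquirer gets 56.75 next round, worth 0.75 × 56.75 = 42.5625 now.
Offer 50 ≥ 42.5625, so the acquirer accepts.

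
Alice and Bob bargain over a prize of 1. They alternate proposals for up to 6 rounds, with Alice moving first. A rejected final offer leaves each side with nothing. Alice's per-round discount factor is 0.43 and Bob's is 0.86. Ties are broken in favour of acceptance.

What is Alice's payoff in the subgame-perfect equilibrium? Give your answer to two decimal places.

0.21

Work backward from the last round.
Round 6 (Bob proposes): Alice will accept anything ≥ 0, so Bob offers 0 and keeps 1.
Round 5 (Alice proposes): Bob can get 1 next round, worth 0.86 × 1 = 0.86 now. Alice offers 0.86 and keeps 1 − 0.86 = 0.14.
Round 4 (Bob proposes): Alice can get 0.14 next round, worth 0.43 × 0.14 = 0.0602 now, so Bob offers 0.0602, keeping 0.9398.
Round 3 (Alice proposes): Bob can get 0.9398 next round, worth 0.86 × 0.9398 = 0.808228 now, so Alice offers 0.808228, keeping 0.191772.
Round 2 (Bob proposes): Alice can get 0.191772 next round, worth 0.43 × 0.191772 = 0.08246196 now; Bob offers that and keeps 0.91753804.
Round 1 (Alice proposes): Bob can get 0.91753804 next round, worth 0.86 × 0.91753804 = 0.7890827144 now, so Alice offers 0.7890827144, keeping 0.2109172856.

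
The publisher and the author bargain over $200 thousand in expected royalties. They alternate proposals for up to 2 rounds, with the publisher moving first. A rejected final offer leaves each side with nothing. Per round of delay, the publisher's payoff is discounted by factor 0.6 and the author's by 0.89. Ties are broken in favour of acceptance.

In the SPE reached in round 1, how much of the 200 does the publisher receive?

Round 2 (the author proposes): the publisher will accept anything ≥ 0, so the author offers 0 and keeps 200.
Round 1 (the publisher proposes): the author can get 200 next round, worth 0.89 × 200 = 178 now. The publisher offers 178 and keeps 200 − 178 = 22.

22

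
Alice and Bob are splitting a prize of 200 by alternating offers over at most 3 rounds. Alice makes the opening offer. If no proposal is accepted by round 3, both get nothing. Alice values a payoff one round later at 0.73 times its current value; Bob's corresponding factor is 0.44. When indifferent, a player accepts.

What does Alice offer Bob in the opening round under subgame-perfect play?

Round 3 (Alice proposes): Bob will accept anything ≥ 0, so Alice offers 0 and keeps 200.
Round 2 (Bob proposes): Alice can get 200 next round, worth 0.73 × 200 = 146 now; Bob offers that and keeps 54.
Round 1 (Alice proposes): Bob can get 54 next round, worth 0.44 × 54 = 23.76 now; Alice offers that and keeps 176.24.

23.76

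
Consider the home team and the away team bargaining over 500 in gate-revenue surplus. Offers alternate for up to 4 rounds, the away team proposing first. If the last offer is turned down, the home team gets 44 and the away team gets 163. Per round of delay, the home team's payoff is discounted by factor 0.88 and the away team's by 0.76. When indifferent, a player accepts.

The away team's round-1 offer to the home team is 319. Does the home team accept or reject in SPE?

Round 4 (the home team proposes): the away team gets 163 if talks fail, so the home team offers 163 and keeps 337.
Round 3 (the away team proposes): the home team can get 337 next round, worth 0.88 × 337 = 296.56 now, so the away team offers 296.56, keeping 203.44.
Round 2 (the home team proposes): the away team can get 203.44 next round, worth 0.76 × 203.44 = 154.6144 now, so the home team offers 154.6144, keeping 345.3856.
So by rejecting in round 1, the home team gets 345.3856 next round, worth 0.88 × 345.3856 = 303.939328 now.
Offer 319 ≥ 303.939328, so the home team accepts.

Accept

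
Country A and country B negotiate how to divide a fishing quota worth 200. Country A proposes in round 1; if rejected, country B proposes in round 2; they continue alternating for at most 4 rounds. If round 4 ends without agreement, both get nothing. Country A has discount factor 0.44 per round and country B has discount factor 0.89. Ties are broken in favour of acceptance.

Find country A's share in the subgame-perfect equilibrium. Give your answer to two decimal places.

30.62

Round 4 (country B proposes): country A will accept anything ≥ 0, so country B offers 0 and keeps 200.
Round 3 (country A proposes): country B can get 200 next round, worth 0.89 × 200 = 178 now. Country A offers 178 and keeps 200 − 178 = 22.
Round 2 (country B proposes): country A can get 22 next round, worth 0.44 × 22 = 9.68 now. Country B offers 9.68 and keeps 200 − 9.68 = 190.32.
Round 1 (country A proposes): country B can get 190.32 next round, worth 0.89 × 190.32 = 169.3848 now; country A offers that and keeps 30.6152.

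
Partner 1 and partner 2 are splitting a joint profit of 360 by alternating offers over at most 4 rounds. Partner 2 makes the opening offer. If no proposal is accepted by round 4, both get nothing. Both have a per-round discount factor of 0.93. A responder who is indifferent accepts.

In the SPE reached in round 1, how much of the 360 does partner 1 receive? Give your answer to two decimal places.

313.00

Round 4 (partner 1 proposes): rejection yields 0 for partner 2; partner 1 offers 0 and keeps 360.
Round 3 (partner 2 proposes): partner 1 can get 360 next round, worth 0.93 × 360 = 334.8 now; partner 2 offers that and keeps 25.2.
Round 2 (partner 1 proposes): partner 2 can get 25.2 next round, worth 0.93 × 25.2 = 23.436 now; partner 1 offers that and keeps 336.564.
Round 1 (partner 2 proposes): partner 1 can get 336.564 next round, worth 0.93 × 336.564 = 313.00452 now; partner 2 offers that and keeps 46.99548.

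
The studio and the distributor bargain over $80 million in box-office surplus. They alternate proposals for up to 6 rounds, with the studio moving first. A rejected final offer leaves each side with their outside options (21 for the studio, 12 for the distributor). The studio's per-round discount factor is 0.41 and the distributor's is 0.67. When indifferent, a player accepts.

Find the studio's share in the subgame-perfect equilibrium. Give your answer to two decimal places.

Round 6 (the distributor proposes): the studio gets 21 if talks fail, so the distributor offers 21 and keeps 59.
Round 5 (the studio proposes): the distributor can get 59 next round, worth 0.67 × 59 = 39.53 now, so the studio offers 39.53, keeping 40.47.
Round 4 (the distributor proposes): the studio can get 40.47 next round, worth 0.41 × 40.47 = 16.5927 now. The distributor offers 16.5927 and keeps 80 − 16.5927 = 63.4073.
Round 3 (the studio proposes): the distributor can get 63.4073 next round, worth 0.67 × 63.4073 = 42.482891 now; the studio offers that and keeps 37.517109.
Round 2 (the distributor proposes): the studio can get 37.517109 next round, worth 0.41 × 37.517109 = 15.38201469 now, so the distributor offers 15.38201469, keeping 64.61798531.
Round 1 (the studio proposes): the distributor can get 64.61798531 next round, worth 0.67 × 64.61798531 = 43.2940501577 now; the studio offers that and keeps 36.7059498423.

36.71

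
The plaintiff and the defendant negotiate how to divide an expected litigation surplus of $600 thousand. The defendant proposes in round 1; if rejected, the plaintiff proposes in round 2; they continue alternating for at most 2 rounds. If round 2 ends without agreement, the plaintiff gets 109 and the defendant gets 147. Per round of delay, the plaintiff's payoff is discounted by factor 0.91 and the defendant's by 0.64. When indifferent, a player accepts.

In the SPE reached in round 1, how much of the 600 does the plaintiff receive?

Round 2 (the plaintiff proposes): the defendant gets 147 if talks fail, so the plaintiff offers 147 and keeps 453.
Round 1 (the defendant proposes): the plaintiff can get 453 next round, worth 0.91 × 453 = 412.23 now. The defendant offers 412.23 and keeps 600 − 412.23 = 187.77.

412.23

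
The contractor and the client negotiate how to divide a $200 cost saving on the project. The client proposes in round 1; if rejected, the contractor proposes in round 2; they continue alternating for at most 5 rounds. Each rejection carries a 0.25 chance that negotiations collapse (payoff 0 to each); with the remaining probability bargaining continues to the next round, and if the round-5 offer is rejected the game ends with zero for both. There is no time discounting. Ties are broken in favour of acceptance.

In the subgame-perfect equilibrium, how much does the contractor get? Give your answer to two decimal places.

58.59

By backward induction:
Round 5 (the client proposes): the contractor will accept anything ≥ 0, so the client offers 0 and keeps 200.
Round 4 (the contractor proposes): rejecting gives the client an expected 0.75 × 200 = 150; the contractor offers that and keeps 50.
Round 3 (the client proposes): rejecting gives the contractor an expected 0.75 × 50 = 37.5; the client offers that and keeps 162.5.
Round 2 (the contractor proposes): rejecting gives the client an expected 0.75 × 162.5 = 121.875. The contractor offers 121.875 and keeps 200 − 121.875 = 78.125.
Round 1 (the client proposes): rejecting gives the contractor an expected 0.75 × 78.125 = 58.59375. The client offers 58.59375 and keeps 200 − 58.59375 = 141.40625.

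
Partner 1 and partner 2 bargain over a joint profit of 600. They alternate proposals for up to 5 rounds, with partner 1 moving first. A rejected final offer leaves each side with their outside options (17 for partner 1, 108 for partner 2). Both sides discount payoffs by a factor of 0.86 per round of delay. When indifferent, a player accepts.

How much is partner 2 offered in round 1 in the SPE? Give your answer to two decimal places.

Work backward from the last round.
Round 5 (partner 1 proposes): partner 2 gets 108 if talks fail, so partner 1 offers 108 and keeps 492.
Round 4 (partner 2 proposes): partner 1 can get 492 next round, worth 0.86 × 492 = 423.12 now. Partner 2 offers 423.12 and keeps 600 − 423.12 = 176.88.
Round 3 (partner 1 proposes): partner 2 can get 176.88 next round, worth 0.86 × 176.88 = 152.1168 now; partner 1 offers that and keeps 447.8832.
Round 2 (partner 2 proposes): partner 1 can get 447.8832 next round, worth 0.86 × 447.8832 = 385.179552 now, so partner 2 offers 385.179552, keeping 214.820448.
Round 1 (partner 1 proposes): partner 2 can get 214.820448 next round, worth 0.86 × 214.820448 = 184.74558528 now. Partner 1 offers 184.74558528 and keeps 600 − 184.74558528 = 415.25441472.

184.75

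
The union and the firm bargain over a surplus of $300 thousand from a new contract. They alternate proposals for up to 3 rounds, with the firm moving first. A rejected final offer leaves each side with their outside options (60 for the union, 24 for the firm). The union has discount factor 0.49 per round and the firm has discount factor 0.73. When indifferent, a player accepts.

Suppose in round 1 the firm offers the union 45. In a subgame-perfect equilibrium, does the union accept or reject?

Round 3 (the firm proposes): the union gets 60 if talks fail, so the firm offers 60 and keeps 240.
Round 2 (the union proposes): the firm can get 240 next round, worth 0.73 × 240 = 175.2 now. The union offers 175.2 and keeps 300 − 175.2 = 124.8.
So by rejecting in round 1, the union gets 124.8 next round, worth 0.49 × 124.8 = 61.152 now.
Offer 45 < 61.152, so the union rejects.

Reject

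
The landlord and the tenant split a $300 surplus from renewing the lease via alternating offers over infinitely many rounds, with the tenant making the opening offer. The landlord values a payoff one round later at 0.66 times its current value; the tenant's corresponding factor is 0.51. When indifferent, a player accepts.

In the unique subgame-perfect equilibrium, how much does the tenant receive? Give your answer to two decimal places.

153.75

Let x be the tenant's share when the tenant proposes and y be the landlord's share when the landlord proposes.
The landlord accepts iff offered ≥ 0.66·y, so x = 300 − 0.66y. Symmetrically y = 300 − 0.51x.
Substituting: x = 300 − 0.66(300 − 0.51x), giving x(1 − 0.51·0.66) = 300(1 − 0.66).
So x = 300 × 0.34 / 0.6634 ≈ 153.7534, and the landlord receives 300 − x ≈ 146.2466.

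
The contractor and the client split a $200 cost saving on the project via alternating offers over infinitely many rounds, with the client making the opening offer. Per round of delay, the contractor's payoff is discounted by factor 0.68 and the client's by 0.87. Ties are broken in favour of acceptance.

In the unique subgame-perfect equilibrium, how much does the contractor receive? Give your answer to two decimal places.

43.29

In a stationary SPE each proposer offers the other exactly their discounted continuation value.
If the client keeps x when proposing and the contractor keeps y when proposing, then x = 200 − 0.68y and y = 200 − 0.87x.
Solving: x = 200(1 − 0.68) / (1 − 0.87·0.68) = 64 / 0.4084 ≈ 156.7091.
The contractor gets 200 − 156.7091 ≈ 43.2909.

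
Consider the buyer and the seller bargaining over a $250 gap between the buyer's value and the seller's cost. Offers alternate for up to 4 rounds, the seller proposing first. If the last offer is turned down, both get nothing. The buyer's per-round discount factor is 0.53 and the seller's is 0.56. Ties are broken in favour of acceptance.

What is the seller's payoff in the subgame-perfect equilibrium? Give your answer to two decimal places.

152.37

Round 4 (the buyer proposes): rejection yields 0 for the seller; the buyer offers 0 and keeps 250.
Round 3 (the seller proposes): the buyer can get 250 next round, worth 0.53 × 250 = 132.5 now. The seller offers 132.5 and keeps 250 − 132.5 = 117.5.
Round 2 (the buyer proposes): the seller can get 117.5 next round, worth 0.56 × 117.5 = 65.8 now, so the buyer offers 65.8, keeping 184.2.
Round 1 (the seller proposes): the buyer can get 184.2 next round, worth 0.53 × 184.2 = 97.626 now, so the seller offers 97.626, keeping 152.374.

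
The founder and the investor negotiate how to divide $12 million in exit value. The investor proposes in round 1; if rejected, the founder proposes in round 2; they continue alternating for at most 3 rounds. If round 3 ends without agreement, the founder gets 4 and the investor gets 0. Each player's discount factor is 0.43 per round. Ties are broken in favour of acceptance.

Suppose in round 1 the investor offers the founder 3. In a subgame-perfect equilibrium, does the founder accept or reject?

Work out the founder's continuation value if the offer is rejected.
Round 3 (the investor proposes): the founder gets 4 if talks fail, so the investor offers 4 and keeps 8.
Round 2 (the founder proposes): the investor can get 8 next round, worth 0.43 × 8 = 3.44 now; the founder offers that and keeps 8.56.
So by rejecting in round 1, the founder gets 8.56 next round, worth 0.43 × 8.56 = 3.6808 now.
Offer 3 < 3.6808, so the founder rejects.

Reject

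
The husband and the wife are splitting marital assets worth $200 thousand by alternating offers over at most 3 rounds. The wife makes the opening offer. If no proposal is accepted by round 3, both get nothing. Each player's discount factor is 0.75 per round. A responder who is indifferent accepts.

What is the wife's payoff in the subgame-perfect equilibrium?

162.5

Solve by backward induction from round 3.
Round 3 (the wife proposes): the husband will accept anything ≥ 0, so the wife offers 0 and keeps 200.
Round 2 (the husband proposes): the wife can get 200 next round, worth 0.75 × 200 = 150 now, so the husband offers 150, keeping 50.
Round 1 (the wife proposes): the husband can get 50 next round, worth 0.75 × 50 = 37.5 now; the wife offers that and keeps 162.5.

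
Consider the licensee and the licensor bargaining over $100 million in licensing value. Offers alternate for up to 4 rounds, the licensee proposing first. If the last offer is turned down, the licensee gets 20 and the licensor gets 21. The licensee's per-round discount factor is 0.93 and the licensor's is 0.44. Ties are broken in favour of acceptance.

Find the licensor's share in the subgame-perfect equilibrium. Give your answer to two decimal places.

Solve by backward induction from round 4.
Round 4 (the licensor proposes): the licensee gets 20 if talks fail, so the licensor offers 20 and keeps 80.
Round 3 (the licensee proposes): the licensor can get 80 next round, worth 0.44 × 80 = 35.2 now, so the licensee offers 35.2, keeping 64.8.
Round 2 (the licensor proposes): the licensee can get 64.8 next round, worth 0.93 × 64.8 = 60.264 now, so the licensor offers 60.264, keeping 39.736.
Round 1 (the licensee proposes): the licensor can get 39.736 next round, worth 0.44 × 39.736 = 17.48384 now, so the licensee offers 17.48384, keeping 82.51616.

17.48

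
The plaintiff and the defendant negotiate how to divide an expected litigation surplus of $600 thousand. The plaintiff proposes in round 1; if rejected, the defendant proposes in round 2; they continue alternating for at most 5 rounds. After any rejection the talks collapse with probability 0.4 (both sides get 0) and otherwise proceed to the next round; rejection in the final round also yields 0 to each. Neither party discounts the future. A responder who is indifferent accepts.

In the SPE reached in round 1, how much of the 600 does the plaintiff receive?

404.16

Round 5 (the plaintiff proposes): rejection yields 0 for the defendant; the plaintiff offers 0 and keeps 600.
Round 4 (the defendant proposes): rejecting gives the plaintiff an expected 0.6 × 600 = 360; the defendant offers that and keeps 240.
Round 3 (the plaintiff proposes): rejecting gives the defendant an expected 0.6 × 240 = 144, so the plaintiff offers 144, keeping 456.
Round 2 (the defendant proposes): rejecting gives the plaintiff an expected 0.6 × 456 = 273.6; the defendant offers that and keeps 326.4.
Round 1 (the plaintiff proposes): rejecting gives the defendant an expected 0.6 × 326.4 = 195.84; the plaintiff offers that and keeps 404.16.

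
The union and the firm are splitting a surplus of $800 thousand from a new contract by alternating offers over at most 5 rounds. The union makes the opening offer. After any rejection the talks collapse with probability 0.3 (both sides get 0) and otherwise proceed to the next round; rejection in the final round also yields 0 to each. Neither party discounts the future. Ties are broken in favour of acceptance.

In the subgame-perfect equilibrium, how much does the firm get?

Round 5 (the union proposes): rejection yields 0 for the firm; the union offers 0 and keeps 800.
Round 4 (the firm proposes): rejecting gives the union an expected 0.7 × 800 = 560, so the firm offers 560, keeping 240.
Round 3 (the union proposes): rejecting gives the firm an expected 0.7 × 240 = 168. The union offers 168 and keeps 800 − 168 = 632.
Round 2 (the firm proposes): rejecting gives the union an expected 0.7 × 632 = 442.4, so the firm offers 442.4, keeping 357.6.
Round 1 (the union proposes): rejecting gives the firm an expected 0.7 × 357.6 = 250.32; the union offers that and keeps 549.68.

250.32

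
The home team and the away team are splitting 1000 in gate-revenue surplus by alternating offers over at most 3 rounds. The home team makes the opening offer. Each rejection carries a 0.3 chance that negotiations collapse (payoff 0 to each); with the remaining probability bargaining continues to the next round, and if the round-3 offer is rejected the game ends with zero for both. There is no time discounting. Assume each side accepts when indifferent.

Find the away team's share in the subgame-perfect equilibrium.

By backward induction:
Round 3 (the home team proposes): rejection yields 0 for the away team; the home team offers 0 and keeps 1000.
Round 2 (the away team proposes): rejecting gives the home team an expected 0.7 × 1000 = 700, so the away team offers 700, keeping 300.
Round 1 (the home team proposes): rejecting gives the away team an expected 0.7 × 300 = 210. The home team offers 210 and keeps 1000 − 210 = 790.

210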